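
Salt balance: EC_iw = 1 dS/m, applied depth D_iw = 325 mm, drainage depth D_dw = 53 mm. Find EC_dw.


EC_dw = EC_iw * D_iw / D_dw
EC_dw = 1 * 325 / 53
EC_dw = 325 / 53

6.1321 dS/m


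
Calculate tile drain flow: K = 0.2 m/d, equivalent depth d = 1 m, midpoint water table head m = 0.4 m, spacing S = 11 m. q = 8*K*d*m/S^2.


q = 8*K*d*m/S^2
q = 8*0.2*1*0.4/11^2
q = 0.6400 / 121

0.0053 m/d


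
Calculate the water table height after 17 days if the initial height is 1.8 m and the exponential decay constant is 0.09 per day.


m = m0 * exp(-k*t)
m = 1.8 * exp(-0.09 * 17)
m = 1.8 * exp(-1.5300)

0.3898 m


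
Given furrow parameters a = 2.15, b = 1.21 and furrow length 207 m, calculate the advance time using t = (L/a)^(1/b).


t = (L/a)^(1/b)
t = (207/2.15)^(1/1.21)
t = 96.279070^(1/1.21)

43.5795 min


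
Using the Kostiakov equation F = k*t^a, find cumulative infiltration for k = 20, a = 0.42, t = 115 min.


F = k * t^a = 20 * 115^0.42
F = 20 * 7.336570

146.7314 mm


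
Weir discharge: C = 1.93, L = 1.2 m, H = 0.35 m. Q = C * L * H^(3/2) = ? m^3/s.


Q = C * L * H^(3/2) = 1.93 * 1.2 * 0.35^1.5 = 1.93 * 1.2 * 0.207063

0.4796 m^3/s


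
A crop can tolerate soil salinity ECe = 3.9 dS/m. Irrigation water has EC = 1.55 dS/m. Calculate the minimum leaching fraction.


LR = ECiw / (5*ECe - ECiw)
LR = 1.55 / (5*3.9 - 1.55)
LR = 1.55 / 17.9500

0.0864


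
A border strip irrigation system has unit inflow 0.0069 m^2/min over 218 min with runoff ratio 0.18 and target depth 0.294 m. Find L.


L = q*t/((1+r)*Z)
L = 0.0069*218/((1+0.18)*0.294)
L = 1.5042/0.34692

4.3359 m


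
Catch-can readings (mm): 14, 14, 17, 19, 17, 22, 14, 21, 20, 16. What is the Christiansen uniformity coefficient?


mean = 17.400000 mm
MAD = 2.480000 mm
CU = (1 - 2.480000/17.400000)*100

85.7471 %


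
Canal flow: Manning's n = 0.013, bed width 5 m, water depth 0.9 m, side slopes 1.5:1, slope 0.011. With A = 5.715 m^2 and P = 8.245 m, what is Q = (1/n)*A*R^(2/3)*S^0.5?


R = A/P = 5.715/8.245 = 0.693147
Q = (1/0.013) * 5.715 * 0.693147^(2/3) * 0.011^0.5

36.1121 m^3/s


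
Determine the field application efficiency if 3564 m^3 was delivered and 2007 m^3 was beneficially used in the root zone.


Ea = V_root / V_field * 100 = 2007 / 3564 * 100 = 56.3131%

56.3131 %


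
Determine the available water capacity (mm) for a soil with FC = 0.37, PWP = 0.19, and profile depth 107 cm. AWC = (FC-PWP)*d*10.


AWC = (FC - PWP) * d * 10
AWC = (0.37 - 0.19) * 107 * 10
AWC = 0.1800 * 107 * 10

192.6000 mm


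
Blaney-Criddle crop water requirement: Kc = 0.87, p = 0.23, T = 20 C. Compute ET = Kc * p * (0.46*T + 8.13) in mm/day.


ET = Kc * p * (0.46*T + 8.13)
ET = 0.87 * 0.23 * (0.46*20 + 8.13)
ET = 0.87 * 0.23 * 17.3300

3.4677 mm/day


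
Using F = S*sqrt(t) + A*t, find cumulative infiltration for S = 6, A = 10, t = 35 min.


F = S*sqrt(t) + A*t
F = 6*sqrt(35) + 10*35
F = 6*5.916080 + 350

385.4965 mm


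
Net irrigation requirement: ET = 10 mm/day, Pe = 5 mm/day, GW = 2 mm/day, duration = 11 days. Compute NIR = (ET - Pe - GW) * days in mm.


Daily deficit = ET - Pe - GW = 10 - 5 - 2 = 3 mm/day
NIR = 3 * 11 = 33 mm

33.0000 mm


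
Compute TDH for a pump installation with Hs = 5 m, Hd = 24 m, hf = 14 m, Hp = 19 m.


TDH = Hs + Hd + hf + Hp = 5 + 24 + 14 + 19 = 62

62 m


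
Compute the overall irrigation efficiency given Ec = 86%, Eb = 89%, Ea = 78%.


Ec = 0.86, Eb = 0.89, Ea = 0.78
E = 0.86 * 0.89 * 0.78 * 100 = 59.7012%

59.7012 %


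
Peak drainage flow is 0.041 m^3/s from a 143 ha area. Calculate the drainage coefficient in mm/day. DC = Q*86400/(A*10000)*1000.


DC = Q * 86400 / (A * 10000) * 1000
DC = 0.041 * 86400 / (143 * 10000) * 1000
DC = 3542400.0000 / 1430000

2.4772 mm/day


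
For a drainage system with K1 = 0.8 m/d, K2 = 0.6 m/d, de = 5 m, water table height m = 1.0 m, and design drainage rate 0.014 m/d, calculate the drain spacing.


S^2 = 8*K2*de*m/q + 4*K1*m^2/q
S^2 = 8*0.6*5*1.0/0.014 + 4*0.8*1.0^2/0.014
S = sqrt(1942.8571)

44.0779 m


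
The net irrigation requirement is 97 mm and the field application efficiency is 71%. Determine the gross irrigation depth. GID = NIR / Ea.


Ea = 71% = 0.71
GID = NIR / Ea = 97 / 0.71 = 136.6197 mm

136.6197 mm


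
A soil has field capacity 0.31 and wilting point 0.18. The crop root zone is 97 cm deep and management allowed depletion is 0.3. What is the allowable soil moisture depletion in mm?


SMD = (FC - PWP) * d * MAD * 10
SMD = (0.31 - 0.18) * 97 * 0.3 * 10
SMD = 0.1300 * 97 * 0.3 * 10

37.8300 mm


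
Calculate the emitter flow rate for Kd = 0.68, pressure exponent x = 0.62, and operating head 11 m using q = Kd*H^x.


q = Kd * H^x = 0.68 * 11^0.62 = 0.68 * 4.422455

3.0073 L/h


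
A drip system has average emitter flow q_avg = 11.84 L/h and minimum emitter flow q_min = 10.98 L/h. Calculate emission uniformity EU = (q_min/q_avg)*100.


EU = (q_min/q_avg)*100 = (10.98/11.84)*100 = 92.7365%

92.7365 %


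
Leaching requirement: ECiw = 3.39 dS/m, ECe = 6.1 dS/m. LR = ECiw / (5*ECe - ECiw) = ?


LR = ECiw / (5*ECe - ECiw)
LR = 3.39 / (5*6.1 - 3.39)
LR = 3.39 / 27.1100

0.1250


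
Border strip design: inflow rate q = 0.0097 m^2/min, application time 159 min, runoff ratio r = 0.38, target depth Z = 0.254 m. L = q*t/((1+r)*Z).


L = q*t/((1+r)*Z)
L = 0.0097*159/((1+0.38)*0.254)
L = 1.5423/0.35052

4.4000 m


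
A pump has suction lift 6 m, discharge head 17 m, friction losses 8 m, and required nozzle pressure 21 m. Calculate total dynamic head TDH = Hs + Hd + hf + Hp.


TDH = Hs + Hd + hf + Hp = 6 + 17 + 8 + 21 = 52

52 m


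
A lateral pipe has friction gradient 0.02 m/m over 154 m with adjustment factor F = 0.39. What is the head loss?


hf = J * L * F = 0.02 * 154 * 0.39 = 1.2012 m

1.2012 m


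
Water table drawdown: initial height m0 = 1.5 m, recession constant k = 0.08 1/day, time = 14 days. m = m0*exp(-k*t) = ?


m = m0 * exp(-k*t)
m = 1.5 * exp(-0.08 * 14)
m = 1.5 * exp(-1.1200)

0.4894 m


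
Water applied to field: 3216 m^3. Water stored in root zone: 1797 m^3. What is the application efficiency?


Ea = V_root / V_field * 100 = 1797 / 3216 * 100 = 55.8769%

55.8769 %


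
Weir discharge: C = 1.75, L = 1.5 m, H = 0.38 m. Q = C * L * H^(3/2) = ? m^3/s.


Q = C * L * H^(3/2) = 1.75 * 1.5 * 0.38^1.5 = 1.75 * 1.5 * 0.234248

0.6149 m^3/s


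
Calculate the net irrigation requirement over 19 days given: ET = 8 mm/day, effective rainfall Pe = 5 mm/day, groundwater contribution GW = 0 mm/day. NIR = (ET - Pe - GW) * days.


Daily deficit = ET - Pe - GW = 8 - 5 - 0 = 3 mm/day
NIR = 3 * 19 = 57 mm

57.0000 mm


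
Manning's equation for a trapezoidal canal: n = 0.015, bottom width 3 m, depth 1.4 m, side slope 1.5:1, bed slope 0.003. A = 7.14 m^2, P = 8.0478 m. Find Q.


R = A/P = 7.14/8.0478 = 0.887199
Q = (1/0.015) * 7.14 * 0.887199^(2/3) * 0.003^0.5

24.0722 m^3/s


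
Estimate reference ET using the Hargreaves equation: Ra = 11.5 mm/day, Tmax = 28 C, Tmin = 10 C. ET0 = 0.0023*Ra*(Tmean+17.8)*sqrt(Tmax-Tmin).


Tmean = (Tmax + Tmin)/2 = (28 + 10)/2 = 19.0
ET0 = 0.0023 * 11.5 * (19.0 + 17.8) * sqrt(28 - 10)
ET0 = 0.0023 * 11.5 * 36.8 * 4.242641

4.1296 mm/day


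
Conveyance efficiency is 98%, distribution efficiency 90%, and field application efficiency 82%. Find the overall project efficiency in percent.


Ec = 0.98, Eb = 0.9, Ea = 0.82
E = 0.98 * 0.9 * 0.82 * 100 = 72.3240%

72.3240 %


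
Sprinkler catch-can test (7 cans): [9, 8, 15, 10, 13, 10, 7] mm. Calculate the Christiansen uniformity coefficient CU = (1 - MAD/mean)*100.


mean = 10.285714 mm
MAD = 2.122449 mm
CU = (1 - 2.122449/10.285714)*100

79.3651 %


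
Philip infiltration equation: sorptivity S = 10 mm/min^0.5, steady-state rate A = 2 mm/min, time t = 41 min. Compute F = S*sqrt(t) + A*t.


F = S*sqrt(t) + A*t
F = 10*sqrt(41) + 2*41
F = 10*6.403124 + 82

146.0312 mm


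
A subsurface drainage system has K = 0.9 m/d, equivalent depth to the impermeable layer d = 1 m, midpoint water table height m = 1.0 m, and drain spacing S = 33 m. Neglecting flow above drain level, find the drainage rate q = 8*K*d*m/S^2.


q = 8*K*d*m/S^2
q = 8*0.9*1*1.0/33^2
q = 7.2000 / 1089

0.0066 m/d


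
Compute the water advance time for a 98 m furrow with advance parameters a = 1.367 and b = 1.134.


t = (L/a)^(1/b)
t = (98/1.367)^(1/1.134)
t = 71.689832^(1/1.134)

43.2719 min


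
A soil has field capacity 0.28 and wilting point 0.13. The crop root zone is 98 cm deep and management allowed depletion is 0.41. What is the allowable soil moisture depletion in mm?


SMD = (FC - PWP) * d * MAD * 10
SMD = (0.28 - 0.13) * 98 * 0.41 * 10
SMD = 0.1500 * 98 * 0.41 * 10

60.2700 mm


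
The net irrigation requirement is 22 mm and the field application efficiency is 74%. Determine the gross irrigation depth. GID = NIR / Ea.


Ea = 74% = 0.74
GID = NIR / Ea = 22 / 0.74 = 29.7297 mm

29.7297 mm


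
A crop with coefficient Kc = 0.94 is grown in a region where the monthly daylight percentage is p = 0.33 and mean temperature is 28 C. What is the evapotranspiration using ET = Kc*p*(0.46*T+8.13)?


ET = Kc * p * (0.46*T + 8.13)
ET = 0.94 * 0.33 * (0.46*28 + 8.13)
ET = 0.94 * 0.33 * 21.0100

6.5173 mm/day


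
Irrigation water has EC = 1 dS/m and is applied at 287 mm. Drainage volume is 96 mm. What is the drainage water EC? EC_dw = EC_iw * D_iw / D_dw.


EC_dw = EC_iw * D_iw / D_dw
EC_dw = 1 * 287 / 96
EC_dw = 287 / 96

2.9896 dS/m


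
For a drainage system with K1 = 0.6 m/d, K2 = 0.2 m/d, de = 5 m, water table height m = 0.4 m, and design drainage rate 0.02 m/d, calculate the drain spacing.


S^2 = 8*K2*de*m/q + 4*K1*m^2/q
S^2 = 8*0.2*5*0.4/0.02 + 4*0.6*0.4^2/0.02
S = sqrt(179.2000)

13.3866 m


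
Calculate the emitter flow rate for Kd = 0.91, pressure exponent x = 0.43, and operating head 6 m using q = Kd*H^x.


q = Kd * H^x = 0.91 * 6^0.43 = 0.91 * 2.160753

1.9663 L/h


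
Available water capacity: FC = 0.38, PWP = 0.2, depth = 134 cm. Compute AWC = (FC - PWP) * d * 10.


AWC = (FC - PWP) * d * 10
AWC = (0.38 - 0.2) * 134 * 10
AWC = 0.1800 * 134 * 10

241.2000 mm


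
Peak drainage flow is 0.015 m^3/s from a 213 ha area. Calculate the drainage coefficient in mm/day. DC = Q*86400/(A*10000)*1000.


DC = Q * 86400 / (A * 10000) * 1000
DC = 0.015 * 86400 / (213 * 10000) * 1000
DC = 1296000.0000 / 2130000

0.6085 mm/day


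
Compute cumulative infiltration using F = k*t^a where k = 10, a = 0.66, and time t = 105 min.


F = k * t^a = 10 * 105^0.66
F = 10 * 21.576696

215.7670 mm


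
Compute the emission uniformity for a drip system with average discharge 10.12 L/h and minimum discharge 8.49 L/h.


EU = (q_min/q_avg)*100 = (8.49/10.12)*100 = 83.8933%

83.8933 %


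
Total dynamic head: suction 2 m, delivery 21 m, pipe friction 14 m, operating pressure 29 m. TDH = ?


TDH = Hs + Hd + hf + Hp = 2 + 21 + 14 + 29 = 66

66 m


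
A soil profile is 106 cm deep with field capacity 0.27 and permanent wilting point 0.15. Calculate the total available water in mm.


AWC = (FC - PWP) * d * 10
AWC = (0.27 - 0.15) * 106 * 10
AWC = 0.1200 * 106 * 10

127.2000 mm


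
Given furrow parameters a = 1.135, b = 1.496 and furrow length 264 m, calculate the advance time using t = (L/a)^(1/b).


t = (L/a)^(1/b)
t = (264/1.135)^(1/1.496)
t = 232.599119^(1/1.496)

38.1907 min


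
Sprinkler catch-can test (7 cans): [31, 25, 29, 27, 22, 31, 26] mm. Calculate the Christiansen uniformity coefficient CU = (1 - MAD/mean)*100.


mean = 27.285714 mm
MAD = 2.612245 mm
CU = (1 - 2.612245/27.285714)*100

90.4263 %


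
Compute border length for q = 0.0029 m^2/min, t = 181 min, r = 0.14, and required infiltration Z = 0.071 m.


L = q*t/((1+r)*Z)
L = 0.0029*181/((1+0.14)*0.071)
L = 0.5249/0.08094

6.4851 m


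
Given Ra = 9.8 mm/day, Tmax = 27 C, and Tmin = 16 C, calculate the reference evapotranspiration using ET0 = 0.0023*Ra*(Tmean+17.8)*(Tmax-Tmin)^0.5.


Tmean = (Tmax + Tmin)/2 = (27 + 16)/2 = 21.5
ET0 = 0.0023 * 9.8 * (21.5 + 17.8) * sqrt(27 - 16)
ET0 = 0.0023 * 9.8 * 39.3 * 3.316625

2.9379 mm/day


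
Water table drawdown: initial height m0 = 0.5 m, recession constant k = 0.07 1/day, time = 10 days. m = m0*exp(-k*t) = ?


m = m0 * exp(-k*t)
m = 0.5 * exp(-0.07 * 10)
m = 0.5 * exp(-0.7000)

0.2483 m


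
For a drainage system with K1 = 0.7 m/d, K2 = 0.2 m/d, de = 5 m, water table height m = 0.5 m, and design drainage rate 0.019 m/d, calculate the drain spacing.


S^2 = 8*K2*de*m/q + 4*K1*m^2/q
S^2 = 8*0.2*5*0.5/0.019 + 4*0.7*0.5^2/0.019
S = sqrt(247.3684)

15.7279 m


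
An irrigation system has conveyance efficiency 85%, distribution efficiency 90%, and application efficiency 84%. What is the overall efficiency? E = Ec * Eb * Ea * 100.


Ec = 0.85, Eb = 0.9, Ea = 0.84
E = 0.85 * 0.9 * 0.84 * 100 = 64.2600%

64.2600 %


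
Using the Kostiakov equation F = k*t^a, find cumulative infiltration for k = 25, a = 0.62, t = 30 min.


F = k * t^a = 25 * 30^0.62
F = 25 * 8.237875

205.9469 mm


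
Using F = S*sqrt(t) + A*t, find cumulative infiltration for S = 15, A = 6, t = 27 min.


F = S*sqrt(t) + A*t
F = 15*sqrt(27) + 6*27
F = 15*5.196152 + 162

239.9423 mm


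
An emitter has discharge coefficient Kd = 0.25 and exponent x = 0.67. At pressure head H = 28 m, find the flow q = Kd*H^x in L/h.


q = Kd * H^x = 0.25 * 28^0.67 = 0.25 * 9.323863

2.3310 L/h


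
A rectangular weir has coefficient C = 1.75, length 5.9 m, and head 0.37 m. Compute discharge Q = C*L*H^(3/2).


Q = C * L * H^(3/2) = 1.75 * 5.9 * 0.37^1.5 = 1.75 * 5.9 * 0.225062

2.3238 m^3/s


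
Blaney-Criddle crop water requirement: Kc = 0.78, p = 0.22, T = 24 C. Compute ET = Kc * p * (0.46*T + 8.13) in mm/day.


ET = Kc * p * (0.46*T + 8.13)
ET = 0.78 * 0.22 * (0.46*24 + 8.13)
ET = 0.78 * 0.22 * 19.1700

3.2896 mm/day


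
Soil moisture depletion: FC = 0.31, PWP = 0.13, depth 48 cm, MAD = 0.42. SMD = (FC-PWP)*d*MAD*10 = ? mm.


SMD = (FC - PWP) * d * MAD * 10
SMD = (0.31 - 0.13) * 48 * 0.42 * 10
SMD = 0.1800 * 48 * 0.42 * 10

36.2880 mm


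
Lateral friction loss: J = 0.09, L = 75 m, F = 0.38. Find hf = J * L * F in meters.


hf = J * L * F = 0.09 * 75 * 0.38 = 2.5650 m

2.5650 m


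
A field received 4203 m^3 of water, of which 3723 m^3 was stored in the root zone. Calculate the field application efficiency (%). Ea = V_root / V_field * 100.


Ea = V_root / V_field * 100 = 3723 / 4203 * 100 = 88.5796%

88.5796 %


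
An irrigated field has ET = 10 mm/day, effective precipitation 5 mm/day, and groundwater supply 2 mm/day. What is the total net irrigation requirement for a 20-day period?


Daily deficit = ET - Pe - GW = 10 - 5 - 2 = 3 mm/day
NIR = 3 * 20 = 60 mm

60.0000 mm


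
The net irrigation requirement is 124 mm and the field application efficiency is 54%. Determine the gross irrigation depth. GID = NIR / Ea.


Ea = 54% = 0.54
GID = NIR / Ea = 124 / 0.54 = 229.6296 mm

229.6296 mm


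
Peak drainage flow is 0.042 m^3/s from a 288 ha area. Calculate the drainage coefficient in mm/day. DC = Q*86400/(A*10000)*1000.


DC = Q * 86400 / (A * 10000) * 1000
DC = 0.042 * 86400 / (288 * 10000) * 1000
DC = 3628800.0000 / 2880000

1.2600 mm/day


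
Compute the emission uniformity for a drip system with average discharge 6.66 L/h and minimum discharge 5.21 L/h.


EU = (q_min/q_avg)*100 = (5.21/6.66)*100 = 78.2282%

78.2282 %


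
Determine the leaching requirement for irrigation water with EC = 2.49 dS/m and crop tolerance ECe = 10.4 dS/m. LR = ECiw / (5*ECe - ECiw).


LR = ECiw / (5*ECe - ECiw)
LR = 2.49 / (5*10.4 - 2.49)
LR = 2.49 / 49.5100

0.0503


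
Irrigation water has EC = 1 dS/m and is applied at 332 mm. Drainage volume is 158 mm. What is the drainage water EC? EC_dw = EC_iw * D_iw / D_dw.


EC_dw = EC_iw * D_iw / D_dw
EC_dw = 1 * 332 / 158
EC_dw = 332 / 158

2.1013 dS/m


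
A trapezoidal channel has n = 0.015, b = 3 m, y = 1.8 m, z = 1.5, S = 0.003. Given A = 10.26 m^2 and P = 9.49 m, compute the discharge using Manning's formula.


R = A/P = 10.26/9.49 = 1.081138
Q = (1/0.015) * 10.26 * 1.081138^(2/3) * 0.003^0.5

39.4643 m^3/s


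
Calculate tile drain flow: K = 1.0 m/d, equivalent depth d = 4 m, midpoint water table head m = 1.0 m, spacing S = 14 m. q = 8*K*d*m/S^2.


q = 8*K*d*m/S^2
q = 8*1.0*4*1.0/14^2
q = 32.0000 / 196

0.1633 m/d


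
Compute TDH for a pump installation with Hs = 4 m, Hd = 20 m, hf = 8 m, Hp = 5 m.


TDH = Hs + Hd + hf + Hp = 4 + 20 + 8 + 5 = 37

37 m


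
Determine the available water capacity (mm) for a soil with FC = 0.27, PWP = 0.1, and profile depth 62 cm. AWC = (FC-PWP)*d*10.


AWC = (FC - PWP) * d * 10
AWC = (0.27 - 0.1) * 62 * 10
AWC = 0.1700 * 62 * 10

105.4000 mm


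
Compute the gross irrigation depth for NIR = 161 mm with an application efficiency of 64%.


Ea = 64% = 0.64
GID = NIR / Ea = 161 / 0.64 = 251.5625 mm

251.5625 mm


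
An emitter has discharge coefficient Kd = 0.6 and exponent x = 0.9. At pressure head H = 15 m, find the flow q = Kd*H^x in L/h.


q = Kd * H^x = 0.6 * 15^0.9 = 0.6 * 11.441478

6.8649 L/h


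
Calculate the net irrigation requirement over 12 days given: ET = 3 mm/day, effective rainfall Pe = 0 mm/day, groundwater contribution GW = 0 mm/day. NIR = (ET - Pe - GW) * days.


Daily deficit = ET - Pe - GW = 3 - 0 - 0 = 3 mm/day
NIR = 3 * 12 = 36 mm

36.0000 mm


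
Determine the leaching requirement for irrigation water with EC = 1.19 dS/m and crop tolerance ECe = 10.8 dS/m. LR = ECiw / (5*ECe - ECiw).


LR = ECiw / (5*ECe - ECiw)
LR = 1.19 / (5*10.8 - 1.19)
LR = 1.19 / 52.8100

0.0225


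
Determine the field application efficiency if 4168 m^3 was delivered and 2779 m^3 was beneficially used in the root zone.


Ea = V_root / V_field * 100 = 2779 / 4168 * 100 = 66.6747%

66.6747 %


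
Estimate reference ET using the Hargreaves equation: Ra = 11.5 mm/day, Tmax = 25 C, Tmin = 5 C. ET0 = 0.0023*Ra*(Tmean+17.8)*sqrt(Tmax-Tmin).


Tmean = (Tmax + Tmin)/2 = (25 + 5)/2 = 15.0
ET0 = 0.0023 * 11.5 * (15.0 + 17.8) * sqrt(25 - 5)
ET0 = 0.0023 * 11.5 * 32.8 * 4.472136

3.8798 mm/day


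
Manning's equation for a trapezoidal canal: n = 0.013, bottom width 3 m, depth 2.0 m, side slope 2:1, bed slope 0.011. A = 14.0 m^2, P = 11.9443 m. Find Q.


R = A/P = 14.0/11.9443 = 1.172107
Q = (1/0.013) * 14.0 * 1.172107^(2/3) * 0.011^0.5

125.5623 m^3/s


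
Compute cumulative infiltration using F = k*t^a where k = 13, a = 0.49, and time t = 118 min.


F = k * t^a = 13 * 118^0.49
F = 13 * 10.356719

134.6373 mm


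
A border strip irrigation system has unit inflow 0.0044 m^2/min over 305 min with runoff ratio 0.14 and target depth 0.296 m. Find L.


L = q*t/((1+r)*Z)
L = 0.0044*305/((1+0.14)*0.296)
L = 1.342/0.33744

3.9770 m


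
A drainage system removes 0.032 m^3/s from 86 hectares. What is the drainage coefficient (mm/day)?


DC = Q * 86400 / (A * 10000) * 1000
DC = 0.032 * 86400 / (86 * 10000) * 1000
DC = 2764800.0000 / 860000

3.2149 mm/day


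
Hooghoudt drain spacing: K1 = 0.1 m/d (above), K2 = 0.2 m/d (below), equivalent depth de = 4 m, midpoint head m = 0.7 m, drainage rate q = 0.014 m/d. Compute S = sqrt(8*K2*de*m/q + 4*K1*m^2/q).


S^2 = 8*K2*de*m/q + 4*K1*m^2/q
S^2 = 8*0.2*4*0.7/0.014 + 4*0.1*0.7^2/0.014
S = sqrt(334.0000)

18.2757 m


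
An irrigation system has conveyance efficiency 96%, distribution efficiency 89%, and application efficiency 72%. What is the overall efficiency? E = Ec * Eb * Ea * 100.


Ec = 0.96, Eb = 0.89, Ea = 0.72
E = 0.96 * 0.89 * 0.72 * 100 = 61.5168%

61.5168 %


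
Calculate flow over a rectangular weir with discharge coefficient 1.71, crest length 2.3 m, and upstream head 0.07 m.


Q = C * L * H^(3/2) = 1.71 * 2.3 * 0.07^1.5 = 1.71 * 2.3 * 0.018520

0.0728 m^3/s


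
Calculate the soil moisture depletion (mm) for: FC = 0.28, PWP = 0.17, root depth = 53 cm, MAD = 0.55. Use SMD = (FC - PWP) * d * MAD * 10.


SMD = (FC - PWP) * d * MAD * 10
SMD = (0.28 - 0.17) * 53 * 0.55 * 10
SMD = 0.1100 * 53 * 0.55 * 10

32.0650 mm


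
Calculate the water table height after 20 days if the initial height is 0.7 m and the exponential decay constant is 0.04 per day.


m = m0 * exp(-k*t)
m = 0.7 * exp(-0.04 * 20)
m = 0.7 * exp(-0.8000)

0.3145 m


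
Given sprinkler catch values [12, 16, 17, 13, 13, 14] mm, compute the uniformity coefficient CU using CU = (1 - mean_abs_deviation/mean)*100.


mean = 14.166667 mm
MAD = 1.555556 mm
CU = (1 - 1.555556/14.166667)*100

89.0196 %


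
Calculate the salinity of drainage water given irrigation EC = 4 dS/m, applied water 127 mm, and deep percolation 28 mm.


EC_dw = EC_iw * D_iw / D_dw
EC_dw = 4 * 127 / 28
EC_dw = 508 / 28

18.1429 dS/m


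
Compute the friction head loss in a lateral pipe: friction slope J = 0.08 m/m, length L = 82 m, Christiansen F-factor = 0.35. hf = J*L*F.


hf = J * L * F = 0.08 * 82 * 0.35 = 2.2960 m

2.2960 m


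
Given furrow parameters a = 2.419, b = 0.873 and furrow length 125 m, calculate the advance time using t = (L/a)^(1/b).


t = (L/a)^(1/b)
t = (125/2.419)^(1/0.873)
t = 51.674246^(1/0.873)

91.7304 min


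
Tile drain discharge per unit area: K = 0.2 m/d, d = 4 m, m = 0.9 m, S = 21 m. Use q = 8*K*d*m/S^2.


q = 8*K*d*m/S^2
q = 8*0.2*4*0.9/21^2
q = 5.7600 / 441

0.0131 m/d


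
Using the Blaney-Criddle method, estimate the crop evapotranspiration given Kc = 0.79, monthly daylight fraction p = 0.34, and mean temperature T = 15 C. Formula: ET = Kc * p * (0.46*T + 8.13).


ET = Kc * p * (0.46*T + 8.13)
ET = 0.79 * 0.34 * (0.46*15 + 8.13)
ET = 0.79 * 0.34 * 15.0300

4.0371 mm/day


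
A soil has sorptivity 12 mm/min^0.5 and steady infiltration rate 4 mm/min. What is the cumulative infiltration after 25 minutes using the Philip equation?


F = S*sqrt(t) + A*t
F = 12*sqrt(25) + 4*25
F = 12*5.000000 + 100

160.0000 mm


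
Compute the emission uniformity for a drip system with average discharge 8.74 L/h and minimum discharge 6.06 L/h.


EU = (q_min/q_avg)*100 = (6.06/8.74)*100 = 69.3364%

69.3364 %


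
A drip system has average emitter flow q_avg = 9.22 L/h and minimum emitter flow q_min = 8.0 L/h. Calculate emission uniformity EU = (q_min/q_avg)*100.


EU = (q_min/q_avg)*100 = (8.0/9.22)*100 = 86.7679%

86.7679 %


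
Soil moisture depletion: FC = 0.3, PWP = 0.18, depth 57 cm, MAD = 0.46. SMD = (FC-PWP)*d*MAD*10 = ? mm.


SMD = (FC - PWP) * d * MAD * 10
SMD = (0.3 - 0.18) * 57 * 0.46 * 10
SMD = 0.1200 * 57 * 0.46 * 10

31.4640 mm


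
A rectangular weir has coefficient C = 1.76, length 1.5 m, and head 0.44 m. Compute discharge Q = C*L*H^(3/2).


Q = C * L * H^(3/2) = 1.76 * 1.5 * 0.44^1.5 = 1.76 * 1.5 * 0.291863

0.7705 m^3/s


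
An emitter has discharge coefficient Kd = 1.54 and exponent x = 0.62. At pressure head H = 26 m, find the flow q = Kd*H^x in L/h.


q = Kd * H^x = 1.54 * 26^0.62 = 1.54 * 7.538475

11.6093 L/h


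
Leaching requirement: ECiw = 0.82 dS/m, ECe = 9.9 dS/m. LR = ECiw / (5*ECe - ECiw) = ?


LR = ECiw / (5*ECe - ECiw)
LR = 0.82 / (5*9.9 - 0.82)
LR = 0.82 / 48.6800

0.0168


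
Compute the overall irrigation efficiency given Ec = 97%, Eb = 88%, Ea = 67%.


Ec = 0.97, Eb = 0.88, Ea = 0.67
E = 0.97 * 0.88 * 0.67 * 100 = 57.1912%

57.1912 %


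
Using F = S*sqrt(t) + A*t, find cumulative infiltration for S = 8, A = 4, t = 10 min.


F = S*sqrt(t) + A*t
F = 8*sqrt(10) + 4*10
F = 8*3.162278 + 40

65.2982 mm


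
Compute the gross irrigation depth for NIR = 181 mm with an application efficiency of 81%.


Ea = 81% = 0.81
GID = NIR / Ea = 181 / 0.81 = 223.4568 mm

223.4568 mm


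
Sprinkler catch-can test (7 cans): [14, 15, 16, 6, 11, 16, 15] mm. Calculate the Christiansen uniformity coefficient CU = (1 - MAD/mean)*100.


mean = 13.285714 mm
MAD = 2.734694 mm
CU = (1 - 2.734694/13.285714)*100

79.4163 %


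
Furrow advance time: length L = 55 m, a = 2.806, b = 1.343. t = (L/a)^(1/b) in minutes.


t = (L/a)^(1/b)
t = (55/2.806)^(1/1.343)
t = 19.600855^(1/1.343)

9.1671 min


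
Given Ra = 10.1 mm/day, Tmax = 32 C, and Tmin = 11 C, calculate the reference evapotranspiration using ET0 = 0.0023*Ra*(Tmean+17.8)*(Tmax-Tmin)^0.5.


Tmean = (Tmax + Tmin)/2 = (32 + 11)/2 = 21.5
ET0 = 0.0023 * 10.1 * (21.5 + 17.8) * sqrt(32 - 11)
ET0 = 0.0023 * 10.1 * 39.3 * 4.582576

4.1836 mm/day


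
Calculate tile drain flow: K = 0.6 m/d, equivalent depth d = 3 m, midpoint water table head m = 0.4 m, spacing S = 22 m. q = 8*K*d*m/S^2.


q = 8*K*d*m/S^2
q = 8*0.6*3*0.4/22^2
q = 5.7600 / 484

0.0119 m/d


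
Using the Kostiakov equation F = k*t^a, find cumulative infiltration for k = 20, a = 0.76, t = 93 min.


F = k * t^a = 20 * 93^0.76
F = 20 * 31.336251

626.7250 mm


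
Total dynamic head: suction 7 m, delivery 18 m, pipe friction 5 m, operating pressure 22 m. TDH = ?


TDH = Hs + Hd + hf + Hp = 7 + 18 + 5 + 22 = 52

52 m


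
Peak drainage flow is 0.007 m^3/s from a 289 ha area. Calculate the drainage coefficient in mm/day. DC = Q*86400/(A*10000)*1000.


DC = Q * 86400 / (A * 10000) * 1000
DC = 0.007 * 86400 / (289 * 10000) * 1000
DC = 604800.0000 / 2890000

0.2093 mm/day


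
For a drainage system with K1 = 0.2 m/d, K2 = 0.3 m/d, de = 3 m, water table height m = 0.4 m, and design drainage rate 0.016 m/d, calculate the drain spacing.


S^2 = 8*K2*de*m/q + 4*K1*m^2/q
S^2 = 8*0.3*3*0.4/0.016 + 4*0.2*0.4^2/0.016
S = sqrt(188.0000)

13.7113 m


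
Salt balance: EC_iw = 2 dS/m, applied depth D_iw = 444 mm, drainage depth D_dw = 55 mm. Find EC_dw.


EC_dw = EC_iw * D_iw / D_dw
EC_dw = 2 * 444 / 55
EC_dw = 888 / 55

16.1455 dS/m


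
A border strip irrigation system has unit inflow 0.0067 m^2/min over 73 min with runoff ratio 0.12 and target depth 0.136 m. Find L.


L = q*t/((1+r)*Z)
L = 0.0067*73/((1+0.12)*0.136)
L = 0.4891/0.15232

3.2110 m


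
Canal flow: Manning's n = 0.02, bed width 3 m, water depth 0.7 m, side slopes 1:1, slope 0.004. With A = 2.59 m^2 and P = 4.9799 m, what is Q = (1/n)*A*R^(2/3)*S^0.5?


R = A/P = 2.59/4.9799 = 0.520091
Q = (1/0.02) * 2.59 * 0.520091^(2/3) * 0.004^0.5

5.2969 m^3/s


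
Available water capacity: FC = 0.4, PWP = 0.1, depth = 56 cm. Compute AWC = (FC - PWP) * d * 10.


AWC = (FC - PWP) * d * 10
AWC = (0.4 - 0.1) * 56 * 10
AWC = 0.3000 * 56 * 10

168.0000 mm


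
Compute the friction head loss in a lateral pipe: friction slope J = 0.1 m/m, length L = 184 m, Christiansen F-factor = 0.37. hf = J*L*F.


hf = J * L * F = 0.1 * 184 * 0.37 = 6.8080 m

6.8080 m


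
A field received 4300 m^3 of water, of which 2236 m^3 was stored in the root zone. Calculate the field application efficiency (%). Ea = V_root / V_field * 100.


Ea = V_root / V_field * 100 = 2236 / 4300 * 100 = 52.0000%

52.0000 %


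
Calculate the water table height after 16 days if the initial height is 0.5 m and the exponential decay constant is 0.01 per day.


m = m0 * exp(-k*t)
m = 0.5 * exp(-0.01 * 16)
m = 0.5 * exp(-0.1600)

0.4261 m


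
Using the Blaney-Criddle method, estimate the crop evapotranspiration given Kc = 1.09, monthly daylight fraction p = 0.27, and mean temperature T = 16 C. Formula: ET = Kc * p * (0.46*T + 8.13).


ET = Kc * p * (0.46*T + 8.13)
ET = 1.09 * 0.27 * (0.46*16 + 8.13)
ET = 1.09 * 0.27 * 15.4900

4.5587 mm/day


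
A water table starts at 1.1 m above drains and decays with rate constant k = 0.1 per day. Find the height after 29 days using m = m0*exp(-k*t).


m = m0 * exp(-k*t)
m = 1.1 * exp(-0.1 * 29)
m = 1.1 * exp(-2.9000)

0.0605 m


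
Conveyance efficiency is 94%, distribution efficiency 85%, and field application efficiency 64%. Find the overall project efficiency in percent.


Ec = 0.94, Eb = 0.85, Ea = 0.64
E = 0.94 * 0.85 * 0.64 * 100 = 51.1360%

51.1360 %


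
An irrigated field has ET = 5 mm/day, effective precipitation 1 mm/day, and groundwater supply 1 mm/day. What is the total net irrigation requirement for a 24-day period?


Daily deficit = ET - Pe - GW = 5 - 1 - 1 = 3 mm/day
NIR = 3 * 24 = 72 mm

72.0000 mm


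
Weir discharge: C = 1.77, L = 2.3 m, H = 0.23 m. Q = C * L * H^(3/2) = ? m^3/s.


Q = C * L * H^(3/2) = 1.77 * 2.3 * 0.23^1.5 = 1.77 * 2.3 * 0.110304

0.4490 m^3/s


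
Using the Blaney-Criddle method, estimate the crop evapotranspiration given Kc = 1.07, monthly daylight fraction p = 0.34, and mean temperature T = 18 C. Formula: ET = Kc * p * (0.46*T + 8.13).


ET = Kc * p * (0.46*T + 8.13)
ET = 1.07 * 0.34 * (0.46*18 + 8.13)
ET = 1.07 * 0.34 * 16.4100

5.9700 mm/day


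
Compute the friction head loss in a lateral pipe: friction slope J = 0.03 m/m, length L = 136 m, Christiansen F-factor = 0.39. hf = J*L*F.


hf = J * L * F = 0.03 * 136 * 0.39 = 1.5912 m

1.5912 m


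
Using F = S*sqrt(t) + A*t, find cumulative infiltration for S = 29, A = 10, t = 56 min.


F = S*sqrt(t) + A*t
F = 29*sqrt(56) + 10*56
F = 29*7.483315 + 560

777.0161 mm


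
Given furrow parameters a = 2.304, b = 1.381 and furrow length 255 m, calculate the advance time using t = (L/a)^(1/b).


t = (L/a)^(1/b)
t = (255/2.304)^(1/1.381)
t = 110.677083^(1/1.381)

30.2085 min


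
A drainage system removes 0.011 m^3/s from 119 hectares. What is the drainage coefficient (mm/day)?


DC = Q * 86400 / (A * 10000) * 1000
DC = 0.011 * 86400 / (119 * 10000) * 1000
DC = 950400.0000 / 1190000

0.7987 mm/day


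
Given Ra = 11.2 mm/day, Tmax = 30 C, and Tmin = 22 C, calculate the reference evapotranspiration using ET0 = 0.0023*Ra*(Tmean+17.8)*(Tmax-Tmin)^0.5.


Tmean = (Tmax + Tmin)/2 = (30 + 22)/2 = 26.0
ET0 = 0.0023 * 11.2 * (26.0 + 17.8) * sqrt(30 - 22)
ET0 = 0.0023 * 11.2 * 43.8 * 2.828427

3.1913 mm/day


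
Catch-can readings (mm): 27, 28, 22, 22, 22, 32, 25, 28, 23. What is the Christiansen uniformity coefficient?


mean = 25.444444 mm
MAD = 2.938272 mm
CU = (1 - 2.938272/25.444444)*100

88.4522 %


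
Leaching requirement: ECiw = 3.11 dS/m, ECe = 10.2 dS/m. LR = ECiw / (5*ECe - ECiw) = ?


LR = ECiw / (5*ECe - ECiw)
LR = 3.11 / (5*10.2 - 3.11)
LR = 3.11 / 47.8900

0.0649


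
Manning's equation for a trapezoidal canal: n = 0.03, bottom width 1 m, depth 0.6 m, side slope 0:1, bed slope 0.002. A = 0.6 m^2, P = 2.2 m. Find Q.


R = A/P = 0.6/2.2 = 0.272727
Q = (1/0.03) * 0.6 * 0.272727^(2/3) * 0.002^0.5

0.3762 m^3/s


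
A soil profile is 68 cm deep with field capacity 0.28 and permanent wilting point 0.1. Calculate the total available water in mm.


AWC = (FC - PWP) * d * 10
AWC = (0.28 - 0.1) * 68 * 10
AWC = 0.1800 * 68 * 10

122.4000 mm


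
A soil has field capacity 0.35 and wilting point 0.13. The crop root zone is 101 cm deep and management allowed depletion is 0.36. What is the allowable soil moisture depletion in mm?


SMD = (FC - PWP) * d * MAD * 10
SMD = (0.35 - 0.13) * 101 * 0.36 * 10
SMD = 0.2200 * 101 * 0.36 * 10

79.9920 mm


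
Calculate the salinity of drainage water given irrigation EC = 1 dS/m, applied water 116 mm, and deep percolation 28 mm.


EC_dw = EC_iw * D_iw / D_dw
EC_dw = 1 * 116 / 28
EC_dw = 116 / 28

4.1429 dS/m


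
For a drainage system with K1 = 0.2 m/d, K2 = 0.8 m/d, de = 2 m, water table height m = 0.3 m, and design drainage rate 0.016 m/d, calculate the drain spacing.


S^2 = 8*K2*de*m/q + 4*K1*m^2/q
S^2 = 8*0.8*2*0.3/0.016 + 4*0.2*0.3^2/0.016
S = sqrt(244.5000)

15.6365 m


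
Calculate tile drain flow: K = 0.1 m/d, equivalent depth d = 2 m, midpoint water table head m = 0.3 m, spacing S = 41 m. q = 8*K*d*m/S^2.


q = 8*K*d*m/S^2
q = 8*0.1*2*0.3/41^2
q = 0.4800 / 1681

2.8554e-04 m/d


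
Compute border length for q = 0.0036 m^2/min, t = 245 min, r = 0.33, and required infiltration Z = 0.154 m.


L = q*t/((1+r)*Z)
L = 0.0036*245/((1+0.33)*0.154)
L = 0.882/0.20482

4.3062 m


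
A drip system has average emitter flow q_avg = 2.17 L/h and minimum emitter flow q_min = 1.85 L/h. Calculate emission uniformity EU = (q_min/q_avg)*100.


EU = (q_min/q_avg)*100 = (1.85/2.17)*100 = 85.2535%

85.2535 %


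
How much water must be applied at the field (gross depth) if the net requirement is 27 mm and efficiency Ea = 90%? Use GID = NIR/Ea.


Ea = 90% = 0.9
GID = NIR / Ea = 27 / 0.9 = 30.0000 mm

30.0000 mm


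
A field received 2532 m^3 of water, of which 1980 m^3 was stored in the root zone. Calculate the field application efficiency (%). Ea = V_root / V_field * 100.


Ea = V_root / V_field * 100 = 1980 / 2532 * 100 = 78.1991%

78.1991 %


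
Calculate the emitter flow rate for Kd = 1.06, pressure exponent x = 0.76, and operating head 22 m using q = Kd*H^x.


q = Kd * H^x = 1.06 * 22^0.76 = 1.06 * 10.477104

11.1057 L/h


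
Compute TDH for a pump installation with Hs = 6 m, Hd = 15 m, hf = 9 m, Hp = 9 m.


TDH = Hs + Hd + hf + Hp = 6 + 15 + 9 + 9 = 39

39 m


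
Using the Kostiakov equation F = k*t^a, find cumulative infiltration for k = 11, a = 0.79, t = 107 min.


F = k * t^a = 11 * 107^0.79
F = 11 * 40.106354

441.1699 mm


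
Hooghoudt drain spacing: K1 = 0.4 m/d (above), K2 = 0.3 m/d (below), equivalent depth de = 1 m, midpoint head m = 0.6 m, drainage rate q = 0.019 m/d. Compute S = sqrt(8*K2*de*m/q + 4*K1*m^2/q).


S^2 = 8*K2*de*m/q + 4*K1*m^2/q
S^2 = 8*0.3*1*0.6/0.019 + 4*0.4*0.6^2/0.019
S = sqrt(106.1053)

10.3007 m


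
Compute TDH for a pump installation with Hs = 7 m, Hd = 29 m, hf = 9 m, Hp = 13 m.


TDH = Hs + Hd + hf + Hp = 7 + 29 + 9 + 13 = 58

58 m


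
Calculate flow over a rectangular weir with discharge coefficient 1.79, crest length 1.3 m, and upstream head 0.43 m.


Q = C * L * H^(3/2) = 1.79 * 1.3 * 0.43^1.5 = 1.79 * 1.3 * 0.281970

0.6561 m^3/s


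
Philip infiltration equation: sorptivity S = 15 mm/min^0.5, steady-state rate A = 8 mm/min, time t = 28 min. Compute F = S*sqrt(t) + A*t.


F = S*sqrt(t) + A*t
F = 15*sqrt(28) + 8*28
F = 15*5.291503 + 224

303.3725 mm


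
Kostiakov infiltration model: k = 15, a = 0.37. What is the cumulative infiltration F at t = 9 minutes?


F = k * t^a = 15 * 9^0.37
F = 15 * 2.254601

33.8190 mm


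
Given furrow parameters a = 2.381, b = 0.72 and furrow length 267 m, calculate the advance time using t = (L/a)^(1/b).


t = (L/a)^(1/b)
t = (267/2.381)^(1/0.72)
t = 112.137757^(1/0.72)

702.8742 min


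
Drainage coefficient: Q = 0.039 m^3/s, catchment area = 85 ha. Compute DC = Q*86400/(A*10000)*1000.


DC = Q * 86400 / (A * 10000) * 1000
DC = 0.039 * 86400 / (85 * 10000) * 1000
DC = 3369600.0000 / 850000

3.9642 mm/day


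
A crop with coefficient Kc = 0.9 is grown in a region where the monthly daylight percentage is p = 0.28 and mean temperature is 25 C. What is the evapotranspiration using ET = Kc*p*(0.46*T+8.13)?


ET = Kc * p * (0.46*T + 8.13)
ET = 0.9 * 0.28 * (0.46*25 + 8.13)
ET = 0.9 * 0.28 * 19.6300

4.9468 mm/day


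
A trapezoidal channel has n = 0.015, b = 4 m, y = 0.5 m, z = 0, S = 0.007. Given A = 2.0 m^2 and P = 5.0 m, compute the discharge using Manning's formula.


R = A/P = 2.0/5.0 = 0.400000
Q = (1/0.015) * 2.0 * 0.400000^(2/3) * 0.007^0.5

6.0561 m^3/s


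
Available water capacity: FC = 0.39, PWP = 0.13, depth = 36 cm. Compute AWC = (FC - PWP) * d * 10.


AWC = (FC - PWP) * d * 10
AWC = (0.39 - 0.13) * 36 * 10
AWC = 0.2600 * 36 * 10

93.6000 mm


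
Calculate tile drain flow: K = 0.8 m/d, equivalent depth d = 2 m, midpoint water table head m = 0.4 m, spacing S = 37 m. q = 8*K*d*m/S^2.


q = 8*K*d*m/S^2
q = 8*0.8*2*0.4/37^2
q = 5.1200 / 1369

0.0037 m/d


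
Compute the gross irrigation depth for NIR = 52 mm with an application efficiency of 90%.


Ea = 90% = 0.9
GID = NIR / Ea = 52 / 0.9 = 57.7778 mm

57.7778 mm


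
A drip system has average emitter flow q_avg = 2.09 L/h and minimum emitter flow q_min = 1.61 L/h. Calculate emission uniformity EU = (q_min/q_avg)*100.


EU = (q_min/q_avg)*100 = (1.61/2.09)*100 = 77.0335%

77.0335 %


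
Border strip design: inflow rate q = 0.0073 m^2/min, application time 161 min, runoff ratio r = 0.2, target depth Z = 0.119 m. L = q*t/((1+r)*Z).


L = q*t/((1+r)*Z)
L = 0.0073*161/((1+0.2)*0.119)
L = 1.1753/0.1428

8.2304 m


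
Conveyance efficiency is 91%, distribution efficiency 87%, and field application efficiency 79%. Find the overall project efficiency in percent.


Ec = 0.91, Eb = 0.87, Ea = 0.79
E = 0.91 * 0.87 * 0.79 * 100 = 62.5443%

62.5443 %


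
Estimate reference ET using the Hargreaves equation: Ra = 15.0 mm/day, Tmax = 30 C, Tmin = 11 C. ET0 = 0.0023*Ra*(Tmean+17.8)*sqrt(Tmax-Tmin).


Tmean = (Tmax + Tmin)/2 = (30 + 11)/2 = 20.5
ET0 = 0.0023 * 15.0 * (20.5 + 17.8) * sqrt(30 - 11)
ET0 = 0.0023 * 15.0 * 38.3 * 4.358899

5.7596 mm/day


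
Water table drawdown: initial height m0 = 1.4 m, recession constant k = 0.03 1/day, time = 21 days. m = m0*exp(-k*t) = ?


m = m0 * exp(-k*t)
m = 1.4 * exp(-0.03 * 21)
m = 1.4 * exp(-0.6300)

0.7456 m


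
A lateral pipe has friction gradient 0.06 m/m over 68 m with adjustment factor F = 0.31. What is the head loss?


hf = J * L * F = 0.06 * 68 * 0.31 = 1.2648 m

1.2648 m


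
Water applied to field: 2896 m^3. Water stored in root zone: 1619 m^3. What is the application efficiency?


Ea = V_root / V_field * 100 = 1619 / 2896 * 100 = 55.9047%

55.9047 %


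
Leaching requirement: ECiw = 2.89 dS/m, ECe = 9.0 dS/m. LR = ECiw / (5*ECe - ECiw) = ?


LR = ECiw / (5*ECe - ECiw)
LR = 2.89 / (5*9.0 - 2.89)
LR = 2.89 / 42.1100

0.0686


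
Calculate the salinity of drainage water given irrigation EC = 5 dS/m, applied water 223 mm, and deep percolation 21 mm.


EC_dw = EC_iw * D_iw / D_dw
EC_dw = 5 * 223 / 21
EC_dw = 1115 / 21

53.0952 dS/m


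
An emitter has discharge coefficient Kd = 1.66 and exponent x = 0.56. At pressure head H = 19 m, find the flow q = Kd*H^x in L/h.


q = Kd * H^x = 1.66 * 19^0.56 = 1.66 * 5.201182

8.6340 L/h


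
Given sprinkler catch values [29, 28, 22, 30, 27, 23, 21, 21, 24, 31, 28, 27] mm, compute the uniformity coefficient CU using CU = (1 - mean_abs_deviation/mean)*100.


mean = 25.916667 mm
MAD = 3.097222 mm
CU = (1 - 3.097222/25.916667)*100

88.0493 %


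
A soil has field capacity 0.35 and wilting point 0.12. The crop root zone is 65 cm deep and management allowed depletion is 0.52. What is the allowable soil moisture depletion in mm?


SMD = (FC - PWP) * d * MAD * 10
SMD = (0.35 - 0.12) * 65 * 0.52 * 10
SMD = 0.2300 * 65 * 0.52 * 10

77.7400 mm


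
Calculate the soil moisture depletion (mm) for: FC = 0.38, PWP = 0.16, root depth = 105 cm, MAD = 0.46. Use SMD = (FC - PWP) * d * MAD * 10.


SMD = (FC - PWP) * d * MAD * 10
SMD = (0.38 - 0.16) * 105 * 0.46 * 10
SMD = 0.2200 * 105 * 0.46 * 10

106.2600 mm


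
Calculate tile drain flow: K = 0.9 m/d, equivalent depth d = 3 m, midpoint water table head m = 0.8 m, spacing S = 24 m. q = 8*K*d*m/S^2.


q = 8*K*d*m/S^2
q = 8*0.9*3*0.8/24^2
q = 17.2800 / 576

0.0300 m/d


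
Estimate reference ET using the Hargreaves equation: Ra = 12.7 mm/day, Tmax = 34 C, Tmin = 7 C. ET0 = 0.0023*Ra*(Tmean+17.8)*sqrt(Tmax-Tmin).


Tmean = (Tmax + Tmin)/2 = (34 + 7)/2 = 20.5
ET0 = 0.0023 * 12.7 * (20.5 + 17.8) * sqrt(34 - 7)
ET0 = 0.0023 * 12.7 * 38.3 * 5.196152

5.8132 mm/day


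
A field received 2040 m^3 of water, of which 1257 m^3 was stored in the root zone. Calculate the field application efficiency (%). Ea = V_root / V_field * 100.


Ea = V_root / V_field * 100 = 1257 / 2040 * 100 = 61.6176%

61.6176 %


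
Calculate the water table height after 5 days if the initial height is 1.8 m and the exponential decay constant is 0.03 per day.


m = m0 * exp(-k*t)
m = 1.8 * exp(-0.03 * 5)
m = 1.8 * exp(-0.1500)

1.5493 m
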